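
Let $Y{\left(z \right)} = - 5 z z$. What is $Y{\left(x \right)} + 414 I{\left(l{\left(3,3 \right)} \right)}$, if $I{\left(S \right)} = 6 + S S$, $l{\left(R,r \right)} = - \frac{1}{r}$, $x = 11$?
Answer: $1925$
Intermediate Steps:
$I{\left(S \right)} = 6 + S^{2}$
$Y{\left(z \right)} = - 5 z^{2}$
$Y{\left(x \right)} + 414 I{\left(l{\left(3,3 \right)} \right)} = - 5 \cdot 11^{2} + 414 \left(6 + \left(- \frac{1}{3}\right)^{2}\right) = \left(-5\right) 121 + 414 \left(6 + \left(\left(-1\right) \frac{1}{3}\right)^{2}\right) = -605 + 414 \left(6 + \left(- \frac{1}{3}\right)^{2}\right) = -605 + 414 \left(6 + \frac{1}{9}\right) = -605 + 414 \cdot \frac{55}{9} = -605 + 2530 = 1925$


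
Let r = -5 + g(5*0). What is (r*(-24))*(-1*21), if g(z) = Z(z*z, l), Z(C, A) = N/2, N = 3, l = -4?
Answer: -1764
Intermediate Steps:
Z(C, A) = 3/2
g(z) = 3/2
r = -7/2 (r = -5 + 3/2 = -7/2 ≈ -3.5000)
(r*(-24))*(-1*21) = (-7/2*(-24))*(-1*21) = 84*(-21) = -1764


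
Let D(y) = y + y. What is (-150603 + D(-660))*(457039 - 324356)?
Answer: -20157599409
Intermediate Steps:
D(y) = 2*y
(-150603 + D(-660))*(457039 - 324356) = (-150603 + 2*(-660))*(457039 - 324356) = (-150603 - 1320)*132683 = -151923*132683 = -20157599409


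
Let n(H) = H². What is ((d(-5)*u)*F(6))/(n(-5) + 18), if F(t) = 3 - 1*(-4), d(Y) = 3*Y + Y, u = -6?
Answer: 840/43 ≈ 19.535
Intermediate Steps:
d(Y) = 4*Y
F(t) = 7 (F(t) = 3 + 4 = 7)
((d(-5)*u)*F(6))/(n(-5) + 18) = (((4*(-5))*(-6))*7)/((-5)² + 18) = (-20*(-6)*7)/(25 + 18) = (120*7)/43 = 840*(1/43) = 840/43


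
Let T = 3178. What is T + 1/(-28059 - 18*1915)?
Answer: 198717161/62529 ≈ 3178.0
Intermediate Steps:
T + 1/(-28059 - 18*1915) = 3178 + 1/(-28059 - 18*1915) = 3178 + 1/(-28059 - 34470) = 3178 + 1/(-62529) = 3178 - 1/62529 = 198717161/62529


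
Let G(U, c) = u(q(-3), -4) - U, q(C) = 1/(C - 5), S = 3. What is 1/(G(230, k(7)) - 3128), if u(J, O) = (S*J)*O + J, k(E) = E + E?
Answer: -8/26853 ≈ -0.00029792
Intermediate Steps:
k(E) = 2*E
q(C) = 1/(-5 + C)
u(J, O) = J + 3*J*O (u(J, O) = (3*J)*O + J = 3*J*O + J = J + 3*J*O)
G(U, c) = 11/8 - U (G(U, c) = (1 + 3*(-4))/(-5 - 3) - U = (1 - 12)/(-8) - U = -1/8*(-11) - U = 11/8 - U)
1/(G(230, k(7)) - 3128) = 1/((11/8 - 1*230) - 3128) = 1/((11/8 - 230) - 3128) = 1/(-1829/8 - 3128) = 1/(-26853/8) = -8/26853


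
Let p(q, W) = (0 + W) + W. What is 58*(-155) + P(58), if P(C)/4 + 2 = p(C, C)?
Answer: -8534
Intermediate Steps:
p(q, W) = 2*W (p(q, W) = W + W = 2*W)
P(C) = -8 + 8*C (P(C) = -8 + 4*(2*C) = -8 + 8*C)
58*(-155) + P(58) = 58*(-155) + (-8 + 8*58) = -8990 + (-8 + 464) = -8990 + 456 = -8534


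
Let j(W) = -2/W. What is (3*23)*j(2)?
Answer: -69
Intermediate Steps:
(3*23)*j(2) = (3*23)*(-2/2) = 69*(-2*½) = 69*(-1) = -69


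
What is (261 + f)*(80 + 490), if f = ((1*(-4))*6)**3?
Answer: -7730910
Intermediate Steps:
f = -13824 (f = (-4*6)**3 = (-24)**3 = -13824)
(261 + f)*(80 + 490) = (261 - 13824)*(80 + 490) = -13563*570 = -7730910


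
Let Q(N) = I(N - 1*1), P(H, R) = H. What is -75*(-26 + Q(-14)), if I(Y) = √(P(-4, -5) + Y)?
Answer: 1950 - 75*I*√19 ≈ 1950.0 - 326.92*I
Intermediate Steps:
I(Y) = √(-4 + Y)
Q(N) = √(-5 + N) (Q(N) = √(-4 + (N - 1*1)) = √(-4 + (N - 1)) = √(-4 + (-1 + N)) = √(-5 + N))
-75*(-26 + Q(-14)) = -75*(-26 + √(-5 - 14)) = -75*(-26 + √(-19)) = -75*(-26 + I*√19) = 1950 - 75*I*√19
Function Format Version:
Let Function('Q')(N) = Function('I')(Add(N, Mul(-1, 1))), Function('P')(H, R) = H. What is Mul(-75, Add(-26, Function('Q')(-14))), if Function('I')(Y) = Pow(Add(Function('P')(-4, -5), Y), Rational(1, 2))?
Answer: Add(1950, Mul(-75, I, Pow(19, Rational(1, 2)))) ≈ Add(1950.0, Mul(-326.92, I))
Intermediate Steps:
Function('I')(Y) = Pow(Add(-4, Y), Rational(1, 2))
Function('Q')(N) = Pow(Add(-5, N), Rational(1, 2)) (Function('Q')(N) = Pow(Add(-4, Add(N, Mul(-1, 1))), Rational(1, 2)) = Pow(Add(-4, Add(N, -1)), Rational(1, 2)) = Pow(Add(-4, Add(-1, N)), Rational(1, 2)) = Pow(Add(-5, N), Rational(1, 2)))
Mul(-75, Add(-26, Function('Q')(-14))) = Mul(-75, Add(-26, Pow(Add(-5, -14), Rational(1, 2)))) = Mul(-75, Add(-26, Pow(-19, Rational(1, 2)))) = Mul(-75, Add(-26, Mul(I, Pow(19, Rational(1, 2))))) = Add(1950, Mul(-75, I, Pow(19, Rational(1, 2))))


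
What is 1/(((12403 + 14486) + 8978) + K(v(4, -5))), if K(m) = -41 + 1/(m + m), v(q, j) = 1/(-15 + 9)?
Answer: 1/35823 ≈ 2.7915e-5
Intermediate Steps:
v(q, j) = -⅙ (v(q, j) = 1/(-6) = -⅙)
K(m) = -41 + 1/(2*m)
1/(((12403 + 14486) + 8978) + K(v(4, -5))) = 1/(((12403 + 14486) + 8978) + (-41 + 1/(2*(-⅙)))) = 1/((26889 + 8978) + (-41 + (½)*(-6))) = 1/(35867 + (-41 - 3)) = 1/(35867 - 44) = 1/35823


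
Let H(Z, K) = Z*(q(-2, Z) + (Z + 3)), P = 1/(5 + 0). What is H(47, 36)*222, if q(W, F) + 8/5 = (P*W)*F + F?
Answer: 3996222/5 ≈ 7.9924e+5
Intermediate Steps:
P = ⅕ (P = 1/5 = ⅕ ≈ 0.20000)
q(W, F) = -8/5 + F + F*W/5 (q(W, F) = -8/5 + ((W/5)*F + F) = -8/5 + (F*W/5 + F) = -8/5 + (F + F*W/5) = -8/5 + F + F*W/5)
H(Z, K) = Z*(7/5 + 8*Z/5) (H(Z, K) = Z*((-8/5 + Z + (⅕)*Z*(-2)) + (Z + 3)) = Z*((-8/5 + Z - 2*Z/5) + (3 + Z)) = Z*((-8/5 + 3*Z/5) + (3 + Z)) = Z*(7/5 + 8*Z/5))
H(47, 36)*222 = ((⅕)*47*(7 + 8*47))*222 = ((⅕)*47*(7 + 376))*222 = ((⅕)*47*383)*222 = (18001/5)*222 = 3996222/5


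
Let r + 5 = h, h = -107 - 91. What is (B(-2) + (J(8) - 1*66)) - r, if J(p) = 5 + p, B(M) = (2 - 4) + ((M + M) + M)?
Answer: 142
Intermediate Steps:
B(M) = -2 + 3*M (B(M) = -2 + (2*M + M) = -2 + 3*M)
h = -198
r = -203 (r = -5 - 198 = -203)
(B(-2) + (J(8) - 1*66)) - r = ((-2 + 3*(-2)) + ((5 + 8) - 1*66)) - 1*(-203) = ((-2 - 6) + (13 - 66)) + 203 = (-8 - 53) + 203 = -61 + 203 = 142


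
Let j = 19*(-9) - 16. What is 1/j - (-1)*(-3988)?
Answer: -745757/187 ≈ -3988.0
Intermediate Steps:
j = -187 (j = -171 - 16 = -187)
1/j - (-1)*(-3988) = 1/(-187) - (-1)*(-3988) = -1/187 - 1*3988 = -1/187 - 3988 = -745757/187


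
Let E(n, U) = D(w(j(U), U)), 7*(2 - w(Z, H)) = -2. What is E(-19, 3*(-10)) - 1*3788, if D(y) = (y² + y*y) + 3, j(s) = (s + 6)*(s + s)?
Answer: -184953/49 ≈ -3774.6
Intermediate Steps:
j(s) = 2*s*(6 + s) (j(s) = (6 + s)*(2*s) = 2*s*(6 + s))
w(Z, H) = 16/7 (w(Z, H) = 2 - ⅐*(-2) = 2 + 2/7 = 16/7)
D(y) = 3 + 2*y² (D(y) = (y² + y²) + 3 = 2*y² + 3 = 3 + 2*y²)
E(n, U) = 659/49 (E(n, U) = 3 + 2*(16/7)² = 3 + 2*(256/49) = 3 + 512/49 = 659/49)
E(-19, 3*(-10)) - 1*3788 = 659/49 - 1*3788 = 659/49 - 3788 = -184953/49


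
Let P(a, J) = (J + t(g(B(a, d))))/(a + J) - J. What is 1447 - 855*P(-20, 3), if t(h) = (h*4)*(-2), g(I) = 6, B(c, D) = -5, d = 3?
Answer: 29729/17 ≈ 1748.8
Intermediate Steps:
t(h) = -8*h (t(h) = (4*h)*(-2) = -8*h)
P(a, J) = -J + (-48 + J)/(J + a) (P(a, J) = (J - 8*6)/(a + J) - J = (J - 48)/(J + a) - J = (-48 + J)/(J + a) - J = -J + (-48 + J)/(J + a))
1447 - 855*P(-20, 3) = 1447 - 855*(-48 + 3 - 1*3**2 - 1*3*(-20))/(3 - 20) = 1447 - 855*(-48 + 3 - 1*9 + 60)/(-17) = 1447 - (-855)*(-48 + 3 - 9 + 60)/17 = 1447 - (-855)*6/17 = 1447 - 855*(-6/17) = 1447 + 5130/17 = 29729/17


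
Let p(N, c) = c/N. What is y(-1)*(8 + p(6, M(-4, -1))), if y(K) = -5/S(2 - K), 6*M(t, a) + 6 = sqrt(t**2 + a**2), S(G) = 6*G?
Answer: -235/108 - 5*sqrt(17)/648 ≈ -2.2077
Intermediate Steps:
M(t, a) = -1 + sqrt(a**2 + t**2)/6 (M(t, a) = -1 + sqrt(t**2 + a**2)/6 = -1 + sqrt(a**2 + t**2)/6)
y(K) = -5/(12 - 6*K) (y(K) = -5*1/(6*(2 - K)) = -5/(12 - 6*K))
y(-1)*(8 + p(6, M(-4, -1))) = (5/(6*(-2 - 1)))*(8 + (-1 + sqrt((-1)**2 + (-4)**2)/6)/6) = ((5/6)/(-3))*(8 + (-1 + sqrt(1 + 16)/6)*(1/6)) = ((5/6)*(-1/3))*(8 + (-1 + sqrt(17)/6)*(1/6)) = -5*(8 + (-1/6 + sqrt(17)/36))/18 = -5*(47/6 + sqrt(17)/36)/18 = -235/108 - 5*sqrt(17)/648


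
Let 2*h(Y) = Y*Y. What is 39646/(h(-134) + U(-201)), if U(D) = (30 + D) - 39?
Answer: 19823/4384 ≈ 4.5217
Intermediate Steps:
h(Y) = Y**2/2 (h(Y) = (Y*Y)/2 = Y**2/2)
U(D) = -9 + D
39646/(h(-134) + U(-201)) = 39646/((1/2)*(-134)**2 + (-9 - 201)) = 39646/((1/2)*17956 - 210) = 39646/(8978 - 210) = 39646/8768 = 39646*(1/8768) = 19823/4384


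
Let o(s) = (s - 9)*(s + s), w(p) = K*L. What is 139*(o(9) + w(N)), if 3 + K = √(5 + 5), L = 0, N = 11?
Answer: 0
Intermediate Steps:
K = -3 + √10 (K = -3 + √(5 + 5) = -3 + √10 ≈ 0.16228)
w(p) = 0 (w(p) = (-3 + √10)*0 = 0)
o(s) = 2*s*(-9 + s) (o(s) = (-9 + s)*(2*s) = 2*s*(-9 + s))
139*(o(9) + w(N)) = 139*(2*9*(-9 + 9) + 0) = 139*(2*9*0 + 0) = 139*(0 + 0) = 139*0 = 0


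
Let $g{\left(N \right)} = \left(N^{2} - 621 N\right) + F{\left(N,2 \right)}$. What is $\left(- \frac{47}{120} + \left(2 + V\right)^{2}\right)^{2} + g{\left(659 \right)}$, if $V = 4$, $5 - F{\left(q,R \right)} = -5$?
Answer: $\frac{379007329}{14400} \approx 26320.0$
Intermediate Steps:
$F{\left(q,R \right)} = 10$ ($F{\left(q,R \right)} = 5 - -5 = 5 + 5 = 10$)
$g{\left(N \right)} = 10 + N^{2} - 621 N$ ($g{\left(N \right)} = \left(N^{2} - 621 N\right) + 10 = 10 + N^{2} - 621 N$)
$\left(- \frac{47}{120} + \left(2 + V\right)^{2}\right)^{2} + g{\left(659 \right)} = \left(- \frac{47}{120} + \left(2 + 4\right)^{2}\right)^{2} + \left(10 + 659^{2} - 409239\right) = \left(\left(-47\right) \frac{1}{120} + 6^{2}\right)^{2} + \left(10 + 434281 - 409239\right) = \left(- \frac{47}{120} + 36\right)^{2} + 25052 = \left(\frac{4273}{120}\right)^{2} + 25052 = \frac{18258529}{14400} + 25052 = \frac{379007329}{14400}$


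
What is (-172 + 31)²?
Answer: 19881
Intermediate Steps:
(-172 + 31)² = (-141)² = 19881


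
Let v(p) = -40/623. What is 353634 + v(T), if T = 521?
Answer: 220313942/623 ≈ 3.5363e+5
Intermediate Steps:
v(p) = -40/623 (v(p) = -40*1/623 = -40/623)
353634 + v(T) = 353634 - 40/623 = 220313942/623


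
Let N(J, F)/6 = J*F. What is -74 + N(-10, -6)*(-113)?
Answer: -40754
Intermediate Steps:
N(J, F) = 6*F*J (N(J, F) = 6*(J*F) = 6*(F*J) = 6*F*J)
-74 + N(-10, -6)*(-113) = -74 + (6*(-6)*(-10))*(-113) = -74 + 360*(-113) = -74 - 40680 = -40754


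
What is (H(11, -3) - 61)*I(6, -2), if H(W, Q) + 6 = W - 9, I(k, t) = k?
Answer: -390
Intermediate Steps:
H(W, Q) = -15 + W (H(W, Q) = -6 + (W - 9) = -6 + (-9 + W) = -15 + W)
(H(11, -3) - 61)*I(6, -2) = ((-15 + 11) - 61)*6 = (-4 - 61)*6 = -65*6 = -390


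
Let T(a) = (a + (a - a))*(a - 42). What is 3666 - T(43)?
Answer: 3623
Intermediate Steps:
T(a) = a*(-42 + a) (T(a) = (a + 0)*(-42 + a) = a*(-42 + a))
3666 - T(43) = 3666 - 43*(-42 + 43) = 3666 - 43 = 3623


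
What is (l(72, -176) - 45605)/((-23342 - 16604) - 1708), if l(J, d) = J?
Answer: 45533/41654 ≈ 1.0931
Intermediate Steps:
(l(72, -176) - 45605)/((-23342 - 16604) - 1708) = (72 - 45605)/((-23342 - 16604) - 1708) = -45533/(-39946 - 1708) = -45533/(-41654) = -45533*(-1/41654) = 45533/41654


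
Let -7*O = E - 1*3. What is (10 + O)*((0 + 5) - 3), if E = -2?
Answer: 150/7 ≈ 21.429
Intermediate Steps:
O = 5/7 (O = -(-2 - 1*3)/7 = -(-2 - 3)/7 = -⅐*(-5) = 5/7 ≈ 0.71429)
(10 + O)*((0 + 5) - 3) = (10 + 5/7)*((0 + 5) - 3) = 75*(5 - 3)/7 = (75/7)*2 = 150/7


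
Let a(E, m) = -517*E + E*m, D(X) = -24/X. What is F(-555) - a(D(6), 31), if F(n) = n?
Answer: -2499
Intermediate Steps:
F(-555) - a(D(6), 31) = -555 - (-24/6)*(-517 + 31) = -555 - (-24*1/6)*(-486) = -555 - (-4)*(-486) = -555 - 1*1944 = -555 - 1944 = -2499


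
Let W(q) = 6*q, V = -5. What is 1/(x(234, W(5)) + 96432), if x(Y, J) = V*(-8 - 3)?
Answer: 1/96487 ≈ 1.0364e-5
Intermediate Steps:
x(Y, J) = 55 (x(Y, J) = -5*(-8 - 3) = -5*(-11) = 55)
1/(x(234, W(5)) + 96432) = 1/(55 + 96432) = 1/96487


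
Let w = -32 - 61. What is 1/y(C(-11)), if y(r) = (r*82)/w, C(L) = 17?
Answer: -93/1394 ≈ -0.066715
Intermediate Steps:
w = -93
y(r) = -82*r/93 (y(r) = (r*82)/(-93) = (82*r)*(-1/93) = -82*r/93)
1/y(C(-11)) = 1/(-82/93*17) = 1/(-1394/93) = -93/1394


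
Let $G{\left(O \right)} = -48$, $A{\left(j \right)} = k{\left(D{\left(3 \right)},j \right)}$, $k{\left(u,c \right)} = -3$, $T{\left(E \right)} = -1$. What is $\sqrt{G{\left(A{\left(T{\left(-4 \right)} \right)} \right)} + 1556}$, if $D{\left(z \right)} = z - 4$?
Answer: $2 \sqrt{377} \approx 38.833$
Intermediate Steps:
$D{\left(z \right)} = -4 + z$
$A{\left(j \right)} = -3$
$\sqrt{G{\left(A{\left(T{\left(-4 \right)} \right)} \right)} + 1556} = \sqrt{-48 + 1556} = \sqrt{1508} = 2 \sqrt{377}$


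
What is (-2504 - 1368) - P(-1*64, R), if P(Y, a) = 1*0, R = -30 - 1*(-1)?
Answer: -3872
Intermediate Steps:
R = -29 (R = -30 + 1 = -29)
P(Y, a) = 0
(-2504 - 1368) - P(-1*64, R) = (-2504 - 1368) - 1*0 = -3872 + 0 = -3872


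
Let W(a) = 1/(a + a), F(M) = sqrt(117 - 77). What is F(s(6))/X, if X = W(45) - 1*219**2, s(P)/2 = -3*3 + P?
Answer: -180*sqrt(10)/4316489 ≈ -0.00013187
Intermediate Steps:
s(P) = -18 + 2*P (s(P) = 2*(-3*3 + P) = 2*(-9 + P) = -18 + 2*P)
F(M) = 2*sqrt(10) (F(M) = sqrt(40) = 2*sqrt(10))
W(a) = 1/(2*a)
X = -4316489/90 (X = (1/2)/45 - 1*219**2 = (1/2)*(1/45) - 1*47961 = 1/90 - 47961 = -4316489/90 ≈ -47961.)
F(s(6))/X = (2*sqrt(10))/(-4316489/90) = (2*sqrt(10))*(-90/4316489) = -180*sqrt(10)/4316489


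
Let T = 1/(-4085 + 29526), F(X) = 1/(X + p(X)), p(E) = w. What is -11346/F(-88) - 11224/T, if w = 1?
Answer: -284562682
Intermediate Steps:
p(E) = 1
F(X) = 1/(1 + X) (F(X) = 1/(X + 1) = 1/(1 + X))
T = 1/25441 ≈ 3.9307e-5
-11346/F(-88) - 11224/T = -11346/(1/(1 - 88)) - 11224/1/25441 = -11346/(1/(-87)) - 11224*25441 = -11346/(-1/87) - 285549784 = -11346*(-87) - 285549784 = 987102 - 285549784 = -284562682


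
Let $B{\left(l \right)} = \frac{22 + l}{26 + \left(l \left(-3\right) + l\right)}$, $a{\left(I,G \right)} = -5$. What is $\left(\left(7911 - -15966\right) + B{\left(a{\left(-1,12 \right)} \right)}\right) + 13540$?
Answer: $\frac{1347029}{36} \approx 37418.0$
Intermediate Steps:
$B{\left(l \right)} = \frac{22 + l}{26 - 2 l}$ ($B{\left(l \right)} = \frac{22 + l}{26 + \left(- 3 l + l\right)} = \frac{22 + l}{26 - 2 l}$)
$\left(\left(7911 - -15966\right) + B{\left(a{\left(-1,12 \right)} \right)}\right) + 13540 = \left(\left(7911 - -15966\right) + \frac{-22 - -5}{2 \left(-13 - 5\right)}\right) + 13540 = \left(\left(7911 + 15966\right) + \frac{-22 + 5}{2 \left(-18\right)}\right) + 13540 = \left(23877 + \frac{1}{2} \left(- \frac{1}{18}\right) \left(-17\right)\right) + 13540 = \left(23877 + \frac{17}{36}\right) + 13540 = \frac{859589}{36} + 13540 = \frac{1347029}{36}$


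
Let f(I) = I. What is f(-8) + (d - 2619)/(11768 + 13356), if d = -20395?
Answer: -112003/12562 ≈ -8.9160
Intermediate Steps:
f(-8) + (d - 2619)/(11768 + 13356) = -8 + (-20395 - 2619)/(11768 + 13356) = -8 - 23014/25124 = -8 - 23014*1/25124 = -8 - 11507/12562 = -112003/12562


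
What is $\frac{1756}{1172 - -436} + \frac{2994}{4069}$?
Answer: $\frac{2989879}{1635738} \approx 1.8278$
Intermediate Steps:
$\frac{1756}{1172 - -436} + \frac{2994}{4069} = \frac{1756}{1172 + 436} + 2994 \cdot \frac{1}{4069} = \frac{1756}{1608} + \frac{2994}{4069} = 1756 \cdot \frac{1}{1608} + \frac{2994}{4069} = \frac{439}{402} + \frac{2994}{4069} = \frac{2989879}{1635738}$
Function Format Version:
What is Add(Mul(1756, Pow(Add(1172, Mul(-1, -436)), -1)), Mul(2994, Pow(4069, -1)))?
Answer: Rational(2989879, 1635738) ≈ 1.8278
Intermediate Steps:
Add(Mul(1756, Pow(Add(1172, Mul(-1, -436)), -1)), Mul(2994, Pow(4069, -1))) = Add(Mul(1756, Pow(Add(1172, 436), -1)), Mul(2994, Rational(1, 4069))) = Add(Mul(1756, Pow(1608, -1)), Rational(2994, 4069)) = Add(Mul(1756, Rational(1, 1608)), Rational(2994, 4069)) = Add(Rational(439, 402), Rational(2994, 4069)) = Rational(2989879, 1635738)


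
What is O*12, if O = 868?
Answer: 10416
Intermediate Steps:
O*12 = 868*12 = 10416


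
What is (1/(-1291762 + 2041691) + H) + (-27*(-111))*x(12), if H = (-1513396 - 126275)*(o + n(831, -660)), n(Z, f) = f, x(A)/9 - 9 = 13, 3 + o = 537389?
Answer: -659977614009074459/749929 ≈ -8.8005e+11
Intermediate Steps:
o = 537386 (o = -3 + 537389 = 537386)
x(A) = 198 (x(A) = 81 + 9*13 = 81 + 117 = 198)
H = -880054057146 (H = (-1513396 - 126275)*(537386 - 660) = -1639671*536726 = -880054057146)
(1/(-1291762 + 2041691) + H) + (-27*(-111))*x(12) = (1/(-1291762 + 2041691) - 880054057146) - 27*(-111)*198 = (1/749929 - 880054057146) + 2997*198 = (1/749929 - 880054057146) + 593406 = -659978059021442633/749929 + 593406 = -659977614009074459/749929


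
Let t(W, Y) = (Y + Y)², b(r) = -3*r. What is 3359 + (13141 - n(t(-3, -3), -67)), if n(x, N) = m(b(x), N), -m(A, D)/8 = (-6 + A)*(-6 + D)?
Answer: 83076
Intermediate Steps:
m(A, D) = -8*(-6 + A)*(-6 + D)
t(W, Y) = 4*Y² (t(W, Y) = (2*Y)² = 4*Y²)
n(x, N) = -288 - 144*x + 48*N + 24*N*x (n(x, N) = -288 + 48*(-3*x) + 48*N - 8*(-3*x)*N = -288 - 144*x + 48*N + 24*N*x)
3359 + (13141 - n(t(-3, -3), -67)) = 3359 + (13141 - (-288 - 576*(-3)² + 48*(-67) + 24*(-67)*(4*(-3)²))) = 3359 + (13141 - (-288 - 576*9 - 3216 + 24*(-67)*(4*9))) = 3359 + (13141 - (-288 - 144*36 - 3216 + 24*(-67)*36)) = 3359 + (13141 - (-288 - 5184 - 3216 - 57888)) = 3359 + (13141 - 1*(-66576)) = 3359 + (13141 + 66576) = 3359 + 79717 = 83076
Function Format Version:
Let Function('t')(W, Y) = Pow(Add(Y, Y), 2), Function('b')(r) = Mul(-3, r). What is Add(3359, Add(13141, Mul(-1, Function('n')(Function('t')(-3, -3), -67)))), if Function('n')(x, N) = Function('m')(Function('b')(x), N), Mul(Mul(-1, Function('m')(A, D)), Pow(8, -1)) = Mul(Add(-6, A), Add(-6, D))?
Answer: 83076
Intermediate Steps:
Function('m')(A, D) = Mul(-8, Add(-6, A), Add(-6, D)) (Function('m')(A, D) = Mul(-8, Mul(Add(-6, A), Add(-6, D))) = Mul(-8, Add(-6, A), Add(-6, D)))
Function('t')(W, Y) = Mul(4, Pow(Y, 2)) (Function('t')(W, Y) = Pow(Mul(2, Y), 2) = Mul(4, Pow(Y, 2)))
Function('n')(x, N) = Add(-288, Mul(-144, x), Mul(48, N), Mul(24, N, x)) (Function('n')(x, N) = Add(-288, Mul(48, Mul(-3, x)), Mul(48, N), Mul(-8, Mul(-3, x), N)) = Add(-288, Mul(-144, x), Mul(48, N), Mul(24, N, x)))
Add(3359, Add(13141, Mul(-1, Function('n')(Function('t')(-3, -3), -67)))) = Add(3359, Add(13141, Mul(-1, Add(-288, Mul(-144, Mul(4, Pow(-3, 2))), Mul(48, -67), Mul(24, -67, Mul(4, Pow(-3, 2))))))) = Add(3359, Add(13141, Mul(-1, Add(-288, Mul(-144, Mul(4, 9)), -3216, Mul(24, -67, Mul(4, 9)))))) = Add(3359, Add(13141, Mul(-1, Add(-288, Mul(-144, 36), -3216, Mul(24, -67, 36))))) = Add(3359, Add(13141, Mul(-1, Add(-288, -5184, -3216, -57888)))) = Add(3359, Add(13141, Mul(-1, -66576))) = Add(3359, Add(13141, 66576)) = Add(3359, 79717) = 83076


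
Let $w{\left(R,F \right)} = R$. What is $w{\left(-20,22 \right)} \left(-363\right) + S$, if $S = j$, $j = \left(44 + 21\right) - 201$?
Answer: $7124$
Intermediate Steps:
$j = -136$ ($j = 65 - 201 = -136$)
$S = -136$
$w{\left(-20,22 \right)} \left(-363\right) + S = \left(-20\right) \left(-363\right) - 136 = 7260 - 136 = 7124$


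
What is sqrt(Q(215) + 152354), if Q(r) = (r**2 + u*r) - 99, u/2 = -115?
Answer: sqrt(149030) ≈ 386.04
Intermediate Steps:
u = -230 (u = 2*(-115) = -230)
Q(r) = -99 + r**2 - 230*r (Q(r) = (r**2 - 230*r) - 99 = -99 + r**2 - 230*r)
sqrt(Q(215) + 152354) = sqrt((-99 + 215**2 - 230*215) + 152354) = sqrt((-99 + 46225 - 49450) + 152354) = sqrt(-3324 + 152354) = sqrt(149030)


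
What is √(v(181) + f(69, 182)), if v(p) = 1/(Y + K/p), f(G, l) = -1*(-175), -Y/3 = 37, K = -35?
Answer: √70881135494/20126 ≈ 13.228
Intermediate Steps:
Y = -111 (Y = -3*37 = -111)
f(G, l) = 175
v(p) = 1/(-111 - 35/p)
√(v(181) + f(69, 182)) = √(-1*181/(35 + 111*181) + 175) = √(-1*181/(35 + 20091) + 175) = √(-1*181/20126 + 175) = √(-1*181*1/20126 + 175) = √(-181/20126 + 175) = √(3521869/20126) = √70881135494/20126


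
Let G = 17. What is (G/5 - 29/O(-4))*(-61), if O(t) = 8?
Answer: 549/40 ≈ 13.725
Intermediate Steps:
(G/5 - 29/O(-4))*(-61) = (17/5 - 29/8)*(-61) = -9/40*(-61) = 549/40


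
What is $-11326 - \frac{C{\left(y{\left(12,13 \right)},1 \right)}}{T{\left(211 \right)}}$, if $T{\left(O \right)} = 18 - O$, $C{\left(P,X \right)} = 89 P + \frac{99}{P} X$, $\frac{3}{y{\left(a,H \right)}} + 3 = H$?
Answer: $- \frac{21855613}{1930} \approx -11324.0$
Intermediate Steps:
$y{\left(a,H \right)} = \frac{3}{-3 + H}$
$C{\left(P,X \right)} = 89 P + \frac{99 X}{P}$
$-11326 - \frac{C{\left(y{\left(12,13 \right)},1 \right)}}{T{\left(211 \right)}} = -11326 - \frac{89 \frac{3}{-3 + 13} + 99 \cdot 1 \frac{1}{3 \frac{1}{-3 + 13}}}{18 - 211} = -11326 - \frac{89 \cdot \frac{3}{10} + 99 \cdot 1 \frac{1}{3 \cdot \frac{1}{10}}}{18 - 211} = -11326 - \frac{89 \cdot 3 \cdot \frac{1}{10} + 99 \cdot 1 \frac{1}{3 \cdot \frac{1}{10}}}{-193} = -11326 - \left(89 \cdot \frac{3}{10} + 99 \cdot 1 \frac{1}{\frac{3}{10}}\right) \left(- \frac{1}{193}\right) = -11326 - \left(\frac{267}{10} + 99 \cdot 1 \cdot \frac{10}{3}\right) \left(- \frac{1}{193}\right) = -11326 - \left(\frac{267}{10} + 330\right) \left(- \frac{1}{193}\right) = -11326 - \frac{3567}{10} \left(- \frac{1}{193}\right) = -11326 - - \frac{3567}{1930} = -11326 + \frac{3567}{1930} = - \frac{21855613}{1930}$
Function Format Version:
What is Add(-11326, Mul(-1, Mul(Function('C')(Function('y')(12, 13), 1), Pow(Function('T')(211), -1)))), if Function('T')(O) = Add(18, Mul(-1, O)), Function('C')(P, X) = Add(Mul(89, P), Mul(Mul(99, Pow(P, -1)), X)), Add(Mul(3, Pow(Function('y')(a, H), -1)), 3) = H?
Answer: Rational(-21855613, 1930) ≈ -11324.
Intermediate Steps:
Function('y')(a, H) = Mul(3, Pow(Add(-3, H), -1))
Function('C')(P, X) = Add(Mul(89, P), Mul(99, X, Pow(P, -1)))
Add(-11326, Mul(-1, Mul(Function('C')(Function('y')(12, 13), 1), Pow(Function('T')(211), -1)))) = Add(-11326, Mul(-1, Mul(Add(Mul(89, Mul(3, Pow(Add(-3, 13), -1))), Mul(99, 1, Pow(Mul(3, Pow(Add(-3, 13), -1)), -1))), Pow(Add(18, Mul(-1, 211)), -1)))) = Add(-11326, Mul(-1, Mul(Add(Mul(89, Mul(3, Pow(10, -1))), Mul(99, 1, Pow(Mul(3, Pow(10, -1)), -1))), Pow(Add(18, -211), -1)))) = Add(-11326, Mul(-1, Mul(Add(Mul(89, Mul(3, Rational(1, 10))), Mul(99, 1, Pow(Mul(3, Rational(1, 10)), -1))), Pow(-193, -1)))) = Add(-11326, Mul(-1, Mul(Add(Mul(89, Rational(3, 10)), Mul(99, 1, Pow(Rational(3, 10), -1))), Rational(-1, 193)))) = Add(-11326, Mul(-1, Mul(Add(Rational(267, 10), Mul(99, 1, Rational(10, 3))), Rational(-1, 193)))) = Add(-11326, Mul(-1, Mul(Add(Rational(267, 10), 330), Rational(-1, 193)))) = Add(-11326, Mul(-1, Mul(Rational(3567, 10), Rational(-1, 193)))) = Add(-11326, Mul(-1, Rational(-3567, 1930))) = Add(-11326, Rational(3567, 1930)) = Rational(-21855613, 1930)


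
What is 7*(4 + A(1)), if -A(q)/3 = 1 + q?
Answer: -14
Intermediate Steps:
A(q) = -3 - 3*q (A(q) = -3*(1 + q) = -3 - 3*q)
7*(4 + A(1)) = 7*(4 + (-3 - 3*1)) = 7*(4 + (-3 - 3)) = 7*(4 - 6) = 7*(-2) = -14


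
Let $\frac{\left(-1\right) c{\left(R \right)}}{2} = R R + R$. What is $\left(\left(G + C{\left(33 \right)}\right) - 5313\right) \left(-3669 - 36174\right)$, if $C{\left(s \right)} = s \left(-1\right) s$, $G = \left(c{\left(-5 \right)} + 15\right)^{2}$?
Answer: $230173011$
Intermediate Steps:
$c{\left(R \right)} = - 2 R - 2 R^{2}$ ($c{\left(R \right)} = - 2 \left(R R + R\right) = - 2 \left(R^{2} + R\right) = - 2 \left(R + R^{2}\right) = - 2 R - 2 R^{2}$)
$G = 625$ ($G = \left(\left(-2\right) \left(-5\right) \left(1 - 5\right) + 15\right)^{2} = \left(\left(-2\right) \left(-5\right) \left(-4\right) + 15\right)^{2} = \left(-40 + 15\right)^{2} = \left(-25\right)^{2} = 625$)
$C{\left(s \right)} = - s^{2}$ ($C{\left(s \right)} = - s s = - s^{2}$)
$\left(\left(G + C{\left(33 \right)}\right) - 5313\right) \left(-3669 - 36174\right) = \left(\left(625 - 33^{2}\right) - 5313\right) \left(-3669 - 36174\right) = \left(\left(625 - 1089\right) - 5313\right) \left(-39843\right) = \left(-464 - 5313\right) \left(-39843\right) = \left(-5777\right) \left(-39843\right) = 230173011$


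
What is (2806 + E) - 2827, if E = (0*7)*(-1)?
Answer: -21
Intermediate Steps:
E = 0 (E = 0*(-1) = 0)
(2806 + E) - 2827 = (2806 + 0) - 2827 = 2806 - 2827 = -21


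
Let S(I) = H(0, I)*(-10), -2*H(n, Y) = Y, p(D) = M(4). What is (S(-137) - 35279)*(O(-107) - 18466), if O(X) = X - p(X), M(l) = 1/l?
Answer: 667968363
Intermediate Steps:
M(l) = 1/l
p(D) = ¼ (p(D) = 1/4 = ¼)
H(n, Y) = -Y/2
S(I) = 5*I (S(I) = -I/2*(-10) = 5*I)
O(X) = -¼ + X (O(X) = X - 1*¼ = X - ¼ = -¼ + X)
(S(-137) - 35279)*(O(-107) - 18466) = (5*(-137) - 35279)*((-¼ - 107) - 18466) = (-685 - 35279)*(-429/4 - 18466) = -35964*(-74293/4) = 667968363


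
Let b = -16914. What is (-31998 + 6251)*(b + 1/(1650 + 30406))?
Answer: 13959899376701/32056 ≈ 4.3548e+8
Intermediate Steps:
(-31998 + 6251)*(b + 1/(1650 + 30406)) = (-31998 + 6251)*(-16914 + 1/(1650 + 30406)) = -25747*(-16914 + 1/32056) = -25747*(-542195183/32056) = 13959899376701/32056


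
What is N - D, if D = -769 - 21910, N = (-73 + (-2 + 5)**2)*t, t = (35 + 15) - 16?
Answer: 20503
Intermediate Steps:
t = 34 (t = 50 - 16 = 34)
N = -2176 (N = (-73 + (-2 + 5)**2)*34 = (-73 + 3**2)*34 = (-73 + 9)*34 = -64*34 = -2176)
D = -22679
N - D = -2176 - 1*(-22679) = -2176 + 22679 = 20503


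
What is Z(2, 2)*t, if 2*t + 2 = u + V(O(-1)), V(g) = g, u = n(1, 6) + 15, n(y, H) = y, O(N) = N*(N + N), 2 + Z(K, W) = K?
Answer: 0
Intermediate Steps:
Z(K, W) = -2 + K
O(N) = 2*N² (O(N) = N*(2*N) = 2*N²)
u = 16 (u = 1 + 15 = 16)
t = 8 (t = -1 + (16 + 2*(-1)²)/2 = -1 + (16 + 2*1)/2 = -1 + (16 + 2)/2 = -1 + (½)*18 = -1 + 9 = 8)
Z(2, 2)*t = (-2 + 2)*8 = 0*8 = 0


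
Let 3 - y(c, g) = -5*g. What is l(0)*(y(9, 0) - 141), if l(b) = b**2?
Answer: 0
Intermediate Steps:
y(c, g) = 3 + 5*g (y(c, g) = 3 - (-5)*g = 3 + 5*g)
l(0)*(y(9, 0) - 141) = 0**2*((3 + 5*0) - 141) = 0*((3 + 0) - 141) = 0*(3 - 141) = 0*(-138) = 0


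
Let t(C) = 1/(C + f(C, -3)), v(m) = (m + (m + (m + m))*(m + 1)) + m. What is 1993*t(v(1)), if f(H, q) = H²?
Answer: 1993/72 ≈ 27.681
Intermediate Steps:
v(m) = 2*m + 3*m*(1 + m) (v(m) = (m + (m + 2*m)*(1 + m)) + m = (m + (3*m)*(1 + m)) + m = (m + 3*m*(1 + m)) + m = 2*m + 3*m*(1 + m))
t(C) = 1/(C + C²)
1993*t(v(1)) = 1993*(1/(((1*(5 + 3*1)))*(1 + 1*(5 + 3*1)))) = 1993*(1/(((1*(5 + 3)))*(1 + 1*(5 + 3)))) = 1993*(1/(((1*8))*(1 + 1*8))) = 1993*(1/(8*(1 + 8))) = 1993*((⅛)/9) = 1993*((⅛)*(⅑)) = 1993*(1/72) = 1993/72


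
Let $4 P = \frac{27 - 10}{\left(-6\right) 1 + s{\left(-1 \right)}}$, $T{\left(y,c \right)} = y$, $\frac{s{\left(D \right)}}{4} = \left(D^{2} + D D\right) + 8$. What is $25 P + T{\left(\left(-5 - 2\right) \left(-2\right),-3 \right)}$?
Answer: $\frac{137}{8} \approx 17.125$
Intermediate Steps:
$s{\left(D \right)} = 32 + 8 D^{2}$ ($s{\left(D \right)} = 4 \left(\left(D^{2} + D D\right) + 8\right) = 4 \left(\left(D^{2} + D^{2}\right) + 8\right) = 4 \left(2 D^{2} + 8\right) = 4 \left(8 + 2 D^{2}\right) = 32 + 8 D^{2}$)
$P = \frac{1}{8}$ ($P = \frac{\left(27 - 10\right) \frac{1}{\left(-6\right) 1 + \left(32 + 8 \left(-1\right)^{2}\right)}}{4} = \frac{17 \frac{1}{-6 + \left(32 + 8 \cdot 1\right)}}{4} = \frac{17 \frac{1}{-6 + \left(32 + 8\right)}}{4} = \frac{17 \frac{1}{-6 + 40}}{4} = \frac{17 \cdot \frac{1}{34}}{4} = \frac{1}{4} \cdot \frac{1}{2} = \frac{1}{8} \approx 0.125$)
$25 P + T{\left(\left(-5 - 2\right) \left(-2\right),-3 \right)} = 25 \cdot \frac{1}{8} + \left(-5 - 2\right) \left(-2\right) = \frac{25}{8} - -14 = \frac{25}{8} + 14 = \frac{137}{8}$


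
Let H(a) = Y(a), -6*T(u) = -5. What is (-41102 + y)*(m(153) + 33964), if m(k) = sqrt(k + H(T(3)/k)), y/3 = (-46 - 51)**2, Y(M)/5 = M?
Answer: -437286500 - 12875*sqrt(14328858)/306 ≈ -4.3745e+8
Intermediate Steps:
T(u) = 5/6 (T(u) = -1/6*(-5) = 5/6)
Y(M) = 5*M
y = 28227 (y = 3*(-46 - 51)**2 = 3*(-97)**2 = 3*9409 = 28227)
H(a) = 5*a
m(k) = sqrt(k + 25/(6*k)) (m(k) = sqrt(k + 5*(5/(6*k))) = sqrt(k + 25/(6*k)))
(-41102 + y)*(m(153) + 33964) = (-41102 + 28227)*(sqrt(36*153 + 150/153)/6 + 33964) = -12875*(sqrt(5508 + 150*(1/153))/6 + 33964) = -12875*(sqrt(5508 + 50/51)/6 + 33964) = -12875*(sqrt(280958/51)/6 + 33964) = -12875*((sqrt(14328858)/51)/6 + 33964) = -12875*(sqrt(14328858)/306 + 33964) = -12875*(33964 + sqrt(14328858)/306) = -437286500 - 12875*sqrt(14328858)/306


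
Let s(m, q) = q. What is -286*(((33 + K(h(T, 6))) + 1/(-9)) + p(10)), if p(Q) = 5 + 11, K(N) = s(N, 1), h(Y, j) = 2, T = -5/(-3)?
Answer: -128414/9 ≈ -14268.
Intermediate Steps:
T = 5/3 (T = -5*(-⅓) = 5/3 ≈ 1.6667)
K(N) = 1
p(Q) = 16
-286*(((33 + K(h(T, 6))) + 1/(-9)) + p(10)) = -286*(((33 + 1) + 1/(-9)) + 16) = -286*((34 - ⅑) + 16) = -286*(305/9 + 16) = -286*449/9 = -128414/9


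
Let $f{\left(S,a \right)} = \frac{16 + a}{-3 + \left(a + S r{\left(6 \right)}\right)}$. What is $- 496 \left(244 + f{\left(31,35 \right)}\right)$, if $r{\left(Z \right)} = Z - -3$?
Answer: $- \frac{37663760}{311} \approx -1.2111 \cdot 10^{5}$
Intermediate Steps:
$r{\left(Z \right)} = 3 + Z$ ($r{\left(Z \right)} = Z + 3 = 3 + Z$)
$f{\left(S,a \right)} = \frac{16 + a}{-3 + a + 9 S}$ ($f{\left(S,a \right)} = \frac{16 + a}{-3 + \left(a + S \left(3 + 6\right)\right)} = \frac{16 + a}{-3 + \left(a + S 9\right)} = \frac{16 + a}{-3 + \left(a + 9 S\right)} = \frac{16 + a}{-3 + a + 9 S}$)
$- 496 \left(244 + f{\left(31,35 \right)}\right) = - 496 \left(244 + \frac{16 + 35}{-3 + 35 + 9 \cdot 31}\right) = - 496 \left(244 + \frac{1}{-3 + 35 + 279} \cdot 51\right) = - 496 \left(244 + \frac{1}{311} \cdot 51\right) = - 496 \left(244 + \frac{51}{311}\right) = \left(-496\right) \frac{75935}{311} = - \frac{37663760}{311}$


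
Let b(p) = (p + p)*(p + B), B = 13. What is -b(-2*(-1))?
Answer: -60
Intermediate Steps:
b(p) = 2*p*(13 + p) (b(p) = (p + p)*(p + 13) = (2*p)*(13 + p) = 2*p*(13 + p))
-b(-2*(-1)) = -2*(-2*(-1))*(13 - 2*(-1)) = -2*2*(13 + 2) = -2*2*15 = -1*60 = -60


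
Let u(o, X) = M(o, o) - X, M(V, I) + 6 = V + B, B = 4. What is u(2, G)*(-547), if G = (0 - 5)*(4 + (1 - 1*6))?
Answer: 2735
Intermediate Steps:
M(V, I) = -2 + V (M(V, I) = -6 + (V + 4) = -6 + (4 + V) = -2 + V)
G = 5 (G = -5*(4 + (1 - 6)) = -5*(4 - 5) = -5*(-1) = 5)
u(o, X) = -2 + o - X (u(o, X) = (-2 + o) - X = -2 + o - X)
u(2, G)*(-547) = (-2 + 2 - 1*5)*(-547) = (-2 + 2 - 5)*(-547) = -5*(-547) = 2735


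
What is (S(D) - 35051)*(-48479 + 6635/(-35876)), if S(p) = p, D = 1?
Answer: 30480167663475/17938 ≈ 1.6992e+9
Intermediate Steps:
(S(D) - 35051)*(-48479 + 6635/(-35876)) = (1 - 35051)*(-48479 + 6635/(-35876)) = -35050*(-48479 + 6635*(-1/35876)) = -35050*(-48479 - 6635/35876) = -35050*(-1739239239/35876) = 30480167663475/17938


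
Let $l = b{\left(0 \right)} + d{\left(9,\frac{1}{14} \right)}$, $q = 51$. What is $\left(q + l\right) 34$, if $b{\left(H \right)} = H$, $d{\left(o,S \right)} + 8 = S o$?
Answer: $\frac{10387}{7} \approx 1483.9$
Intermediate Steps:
$d{\left(o,S \right)} = -8 + S o$
$l = - \frac{103}{14}$ ($l = 0 - \left(8 - \frac{1}{14} \cdot 9\right) = 0 + \left(-8 + \frac{1}{14} \cdot 9\right) = 0 + \left(-8 + \frac{9}{14}\right) = 0 - \frac{103}{14} = - \frac{103}{14} \approx -7.3571$)
$\left(q + l\right) 34 = \left(51 - \frac{103}{14}\right) 34 = \frac{611}{14} \cdot 34 = \frac{10387}{7}$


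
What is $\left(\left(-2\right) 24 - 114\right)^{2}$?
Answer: $26244$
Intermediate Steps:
$\left(\left(-2\right) 24 - 114\right)^{2} = \left(-48 - 114\right)^{2} = \left(-162\right)^{2} = 26244$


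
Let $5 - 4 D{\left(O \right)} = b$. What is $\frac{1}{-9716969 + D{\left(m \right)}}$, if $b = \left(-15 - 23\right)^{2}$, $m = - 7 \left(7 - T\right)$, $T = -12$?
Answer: $- \frac{4}{38869315} \approx -1.0291 \cdot 10^{-7}$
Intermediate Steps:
$m = -133$ ($m = - 7 \left(7 - -12\right) = - 7 \left(7 + 12\right) = \left(-7\right) 19 = -133$)
$b = 1444$ ($b = \left(-38\right)^{2} = 1444$)
$D{\left(O \right)} = - \frac{1439}{4}$ ($D{\left(O \right)} = \frac{5}{4} - 361 = - \frac{1439}{4}$)
$\frac{1}{-9716969 + D{\left(m \right)}} = \frac{1}{-9716969 - \frac{1439}{4}} = \frac{1}{- \frac{38869315}{4}} = - \frac{4}{38869315}$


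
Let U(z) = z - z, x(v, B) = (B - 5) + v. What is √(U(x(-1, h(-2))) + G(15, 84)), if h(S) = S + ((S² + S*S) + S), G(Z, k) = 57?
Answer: √57 ≈ 7.5498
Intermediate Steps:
h(S) = 2*S + 2*S² (h(S) = S + ((S² + S²) + S) = S + (2*S² + S) = S + (S + 2*S²) = 2*S + 2*S²)
x(v, B) = -5 + B + v (x(v, B) = (-5 + B) + v = -5 + B + v)
U(z) = 0
√(U(x(-1, h(-2))) + G(15, 84)) = √(0 + 57) = √57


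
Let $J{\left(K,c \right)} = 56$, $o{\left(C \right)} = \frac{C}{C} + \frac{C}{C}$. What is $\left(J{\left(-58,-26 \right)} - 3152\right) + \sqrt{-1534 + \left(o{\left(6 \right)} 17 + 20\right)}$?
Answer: $-3096 + 2 i \sqrt{370} \approx -3096.0 + 38.471 i$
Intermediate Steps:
$o{\left(C \right)} = 2$ ($o{\left(C \right)} = 1 + 1 = 2$)
$\left(J{\left(-58,-26 \right)} - 3152\right) + \sqrt{-1534 + \left(o{\left(6 \right)} 17 + 20\right)} = \left(56 - 3152\right) + \sqrt{-1534 + \left(2 \cdot 17 + 20\right)} = -3096 + \sqrt{-1534 + \left(34 + 20\right)} = -3096 + \sqrt{-1534 + 54} = -3096 + \sqrt{-1480} = -3096 + 2 i \sqrt{370}$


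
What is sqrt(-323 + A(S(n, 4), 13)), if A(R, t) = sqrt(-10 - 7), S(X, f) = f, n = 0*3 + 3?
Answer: sqrt(-323 + I*sqrt(17)) ≈ 0.1147 + 17.973*I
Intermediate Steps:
n = 3 (n = 0 + 3 = 3)
A(R, t) = I*sqrt(17) (A(R, t) = sqrt(-17) = I*sqrt(17))
sqrt(-323 + A(S(n, 4), 13)) = sqrt(-323 + I*sqrt(17))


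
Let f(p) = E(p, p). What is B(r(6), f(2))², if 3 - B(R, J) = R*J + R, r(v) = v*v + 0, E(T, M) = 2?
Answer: 11025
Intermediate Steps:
r(v) = v² (r(v) = v² + 0 = v²)
f(p) = 2
B(R, J) = 3 - R - J*R (B(R, J) = 3 - (R*J + R) = 3 - (J*R + R) = 3 - (R + J*R) = 3 + (-R - J*R) = 3 - R - J*R)
B(r(6), f(2))² = (3 - 1*6² - 1*2*6²)² = (3 - 1*36 - 1*2*36)² = (3 - 36 - 72)² = (-105)² = 11025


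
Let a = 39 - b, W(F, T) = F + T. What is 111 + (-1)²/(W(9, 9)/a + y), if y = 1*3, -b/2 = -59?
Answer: 24388/219 ≈ 111.36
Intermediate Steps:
b = 118 (b = -2*(-59) = 118)
y = 3
a = -79 (a = 39 - 1*118 = 39 - 118 = -79)
111 + (-1)²/(W(9, 9)/a + y) = 111 + (-1)²/((9 + 9)/(-79) + 3) = 111 + 1/(18*(-1/79) + 3) = 111 + 1/(-18/79 + 3) = 111 + 1/(219/79) = 111 + (79/219)*1 = 111 + 79/219 = 24388/219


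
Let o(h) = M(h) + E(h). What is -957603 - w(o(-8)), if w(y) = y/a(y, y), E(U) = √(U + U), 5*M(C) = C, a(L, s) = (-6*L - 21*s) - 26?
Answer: -71579863775/74749 + 650*I/74749 ≈ -9.576e+5 + 0.0086958*I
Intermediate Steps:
a(L, s) = -26 - 21*s - 6*L (a(L, s) = (-21*s - 6*L) - 26 = -26 - 21*s - 6*L)
M(C) = C/5
E(U) = √2*√U (E(U) = √(2*U) = √2*√U)
o(h) = h/5 + √2*√h
w(y) = y/(-26 - 27*y) (w(y) = y/(-26 - 21*y - 6*y) = y/(-26 - 27*y))
-957603 - w(o(-8)) = -957603 - (-1)*((⅕)*(-8) + √2*√(-8))/(26 + 27*((⅕)*(-8) + √2*√(-8))) = -957603 - (-1)*(-8/5 + √2*(2*I*√2))/(26 + 27*(-8/5 + √2*(2*I*√2))) = -957603 - (-1)*(-8/5 + 4*I)/(26 + 27*(-8/5 + 4*I)) = -957603 - (-1)*(-8/5 + 4*I)/(26 + (-216/5 + 108*I)) = -957603 - (-1)*(-8/5 + 4*I)/(-86/5 + 108*I) = -957603 - (-1)*(-8/5 + 4*I)*25*(-86/5 - 108*I)/298996 = -957603 - (-25)*(-86/5 - 108*I)*(-8/5 + 4*I)/298996 = -957603 + 25*(-86/5 - 108*I)*(-8/5 + 4*I)/298996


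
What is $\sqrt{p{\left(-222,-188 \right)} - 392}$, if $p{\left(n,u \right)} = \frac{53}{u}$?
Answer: $\frac{i \sqrt{3466203}}{94} \approx 19.806 i$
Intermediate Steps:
$\sqrt{p{\left(-222,-188 \right)} - 392} = \sqrt{\frac{53}{-188} - 392} = \sqrt{53 \left(- \frac{1}{188}\right) - 392} = \sqrt{- \frac{53}{188} - 392} = \sqrt{- \frac{73749}{188}} = \frac{i \sqrt{3466203}}{94}$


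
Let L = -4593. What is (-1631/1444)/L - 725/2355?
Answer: -320304713/1041269844 ≈ -0.30761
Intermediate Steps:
(-1631/1444)/L - 725/2355 = -1631/1444/(-4593) - 725/2355 = -1631*1/1444*(-1/4593) - 725*1/2355 = -1631/1444*(-1/4593) - 145/471 = 1631/6632292 - 145/471 = -320304713/1041269844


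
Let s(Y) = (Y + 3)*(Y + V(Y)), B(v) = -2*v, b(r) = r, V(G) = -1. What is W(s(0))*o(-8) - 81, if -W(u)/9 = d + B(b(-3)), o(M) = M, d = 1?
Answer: 423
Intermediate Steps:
s(Y) = (-1 + Y)*(3 + Y) (s(Y) = (Y + 3)*(Y - 1) = (3 + Y)*(-1 + Y) = (-1 + Y)*(3 + Y))
W(u) = -63 (W(u) = -9*(1 - 2*(-3)) = -9*(1 + 6) = -9*7 = -63)
W(s(0))*o(-8) - 81 = -63*(-8) - 81 = 504 - 81 = 423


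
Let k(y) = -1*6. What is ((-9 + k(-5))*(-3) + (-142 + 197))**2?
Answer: 10000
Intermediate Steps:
k(y) = -6
((-9 + k(-5))*(-3) + (-142 + 197))**2 = ((-9 - 6)*(-3) + (-142 + 197))**2 = (-15*(-3) + 55)**2 = (45 + 55)**2 = 100**2 = 10000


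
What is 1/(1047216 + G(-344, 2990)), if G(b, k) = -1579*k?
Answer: -1/3673994 ≈ -2.7218e-7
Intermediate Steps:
1/(1047216 + G(-344, 2990)) = 1/(1047216 - 1579*2990) = 1/(1047216 - 4721210) = 1/(-3673994) = -1/3673994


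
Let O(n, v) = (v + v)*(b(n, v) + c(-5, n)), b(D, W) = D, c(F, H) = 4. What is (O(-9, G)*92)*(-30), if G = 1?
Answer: 27600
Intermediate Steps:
O(n, v) = 2*v*(4 + n) (O(n, v) = (v + v)*(n + 4) = (2*v)*(4 + n) = 2*v*(4 + n))
(O(-9, G)*92)*(-30) = ((2*1*(4 - 9))*92)*(-30) = ((2*1*(-5))*92)*(-30) = -10*92*(-30) = -920*(-30) = 27600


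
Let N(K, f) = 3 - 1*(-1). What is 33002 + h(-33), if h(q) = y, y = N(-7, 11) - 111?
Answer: 32895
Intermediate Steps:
N(K, f) = 4 (N(K, f) = 3 + 1 = 4)
y = -107 (y = 4 - 111 = -107)
h(q) = -107
33002 + h(-33) = 33002 - 107 = 32895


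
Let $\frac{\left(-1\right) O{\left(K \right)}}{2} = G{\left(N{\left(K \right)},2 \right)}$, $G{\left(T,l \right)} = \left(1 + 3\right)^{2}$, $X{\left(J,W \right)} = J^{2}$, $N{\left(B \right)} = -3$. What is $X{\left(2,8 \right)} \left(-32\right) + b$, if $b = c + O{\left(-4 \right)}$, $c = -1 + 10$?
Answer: $-151$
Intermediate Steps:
$G{\left(T,l \right)} = 16$ ($G{\left(T,l \right)} = 4^{2} = 16$)
$O{\left(K \right)} = -32$ ($O{\left(K \right)} = \left(-2\right) 16 = -32$)
$c = 9$
$b = -23$ ($b = 9 - 32 = -23$)
$X{\left(2,8 \right)} \left(-32\right) + b = 2^{2} \left(-32\right) - 23 = 4 \left(-32\right) - 23 = -128 - 23 = -151$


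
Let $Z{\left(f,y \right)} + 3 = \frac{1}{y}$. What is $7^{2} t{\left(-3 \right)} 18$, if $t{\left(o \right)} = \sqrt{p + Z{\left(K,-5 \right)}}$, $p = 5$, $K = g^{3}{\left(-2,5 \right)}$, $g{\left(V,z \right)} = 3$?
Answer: $\frac{2646 \sqrt{5}}{5} \approx 1183.3$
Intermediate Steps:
$K = 27$ ($K = 3^{3} = 27$)
$Z{\left(f,y \right)} = -3 + \frac{1}{y}$
$t{\left(o \right)} = \frac{3 \sqrt{5}}{5}$ ($t{\left(o \right)} = \sqrt{5 - \left(3 - \frac{1}{-5}\right)} = \sqrt{5 - \frac{16}{5}} = \sqrt{\frac{9}{5}} = \frac{3 \sqrt{5}}{5}$)
$7^{2} t{\left(-3 \right)} 18 = 7^{2} \frac{3 \sqrt{5}}{5} \cdot 18 = 49 \frac{3 \sqrt{5}}{5} \cdot 18 = \frac{147 \sqrt{5}}{5} \cdot 18 = \frac{2646 \sqrt{5}}{5}$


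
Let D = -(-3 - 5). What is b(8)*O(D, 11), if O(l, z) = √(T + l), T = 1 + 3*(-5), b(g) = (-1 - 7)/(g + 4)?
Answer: -2*I*√6/3 ≈ -1.633*I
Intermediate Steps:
b(g) = -8/(4 + g)
D = 8 (D = -1*(-8) = 8)
T = -14 (T = 1 - 15 = -14)
O(l, z) = √(-14 + l)
b(8)*O(D, 11) = (-8/(4 + 8))*√(-14 + 8) = (-8/12)*√(-6) = (-8*1/12)*(I*√6) = -2*I*√6/3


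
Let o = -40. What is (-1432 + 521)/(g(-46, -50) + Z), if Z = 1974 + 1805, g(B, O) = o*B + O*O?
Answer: -911/8119 ≈ -0.11221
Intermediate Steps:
g(B, O) = O² - 40*B (g(B, O) = -40*B + O*O = -40*B + O² = O² - 40*B)
Z = 3779
(-1432 + 521)/(g(-46, -50) + Z) = (-1432 + 521)/(((-50)² - 40*(-46)) + 3779) = -911/((2500 + 1840) + 3779) = -911/(4340 + 3779) = -911/8119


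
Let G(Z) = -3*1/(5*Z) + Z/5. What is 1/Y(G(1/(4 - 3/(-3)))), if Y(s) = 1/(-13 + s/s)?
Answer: -12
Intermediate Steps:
G(Z) = -3/(5*Z) + Z/5 (G(Z) = -3/(5*Z) + Z*(⅕) = -3/(5*Z) + Z/5)
Y(s) = -1/12 (Y(s) = 1/(-13 + 1) = 1/(-12) = -1/12)
1/Y(G(1/(4 - 3/(-3)))) = 1/(-1/12) = -12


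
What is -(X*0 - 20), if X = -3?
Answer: 20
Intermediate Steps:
-(X*0 - 20) = -(-3*0 - 20) = -(0 - 20) = -1*(-20) = 20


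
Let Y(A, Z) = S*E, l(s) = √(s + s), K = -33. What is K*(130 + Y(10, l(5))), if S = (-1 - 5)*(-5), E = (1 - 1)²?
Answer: -4290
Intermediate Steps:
E = 0 (E = 0² = 0)
S = 30 (S = -6*(-5) = 30)
l(s) = √2*√s (l(s) = √(2*s) = √2*√s)
Y(A, Z) = 0 (Y(A, Z) = 30*0 = 0)
K*(130 + Y(10, l(5))) = -33*(130 + 0) = -33*130 = -4290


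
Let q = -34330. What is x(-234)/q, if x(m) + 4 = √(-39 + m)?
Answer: 2/17165 - I*√273/34330 ≈ 0.00011652 - 0.00048129*I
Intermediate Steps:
x(m) = -4 + √(-39 + m)
x(-234)/q = (-4 + √(-39 - 234))/(-34330) = (-4 + √(-273))*(-1/34330) = (-4 + I*√273)*(-1/34330) = 2/17165 - I*√273/34330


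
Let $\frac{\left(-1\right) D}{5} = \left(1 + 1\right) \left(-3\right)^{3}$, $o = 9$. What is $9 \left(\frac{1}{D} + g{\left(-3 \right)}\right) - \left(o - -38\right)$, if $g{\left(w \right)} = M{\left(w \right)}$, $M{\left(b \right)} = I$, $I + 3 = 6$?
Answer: $- \frac{599}{30} \approx -19.967$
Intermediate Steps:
$I = 3$ ($I = -3 + 6 = 3$)
$M{\left(b \right)} = 3$
$D = 270$ ($D = - 5 \left(1 + 1\right) \left(-3\right)^{3} = - 5 \cdot 2 \left(-27\right) = \left(-5\right) \left(-54\right) = 270$)
$g{\left(w \right)} = 3$
$9 \left(\frac{1}{D} + g{\left(-3 \right)}\right) - \left(o - -38\right) = 9 \left(\frac{1}{270} + 3\right) - \left(9 - -38\right) = 9 \left(\frac{1}{270} + 3\right) - \left(9 + 38\right) = 9 \cdot \frac{811}{270} - 47 = \frac{811}{30} - 47 = - \frac{599}{30}$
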